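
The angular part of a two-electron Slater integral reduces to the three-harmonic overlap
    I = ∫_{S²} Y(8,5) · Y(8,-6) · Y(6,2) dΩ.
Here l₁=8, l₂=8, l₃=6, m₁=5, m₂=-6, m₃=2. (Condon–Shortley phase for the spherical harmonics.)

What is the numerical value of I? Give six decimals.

Σmᵢ = 1 ≠ 0, so the φ-integral vanishes; I = 0

0.000000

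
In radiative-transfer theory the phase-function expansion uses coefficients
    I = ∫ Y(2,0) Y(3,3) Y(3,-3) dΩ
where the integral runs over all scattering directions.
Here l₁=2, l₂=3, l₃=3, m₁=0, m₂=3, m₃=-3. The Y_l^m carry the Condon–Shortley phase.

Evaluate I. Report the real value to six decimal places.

0.210261

Checks pass: Σm=0; 8 even; l₃=3∈[1,5].
(2·2+1)(2·3+1)(2·3+1) = 245
Δ: 2! 2! 4! / 9! → 1/3780
sum: t=0:+1/24 t=1:−1/4 t=2:+1/24 = -1/6
3j²(2 3 3; 0 0 0) = Δ·Π!·Σ² = 4/105  (sign +1)
sum: t=2:+1/96 = 1/96
3j²(2 3 3; 0 3 -3) = Δ·Π!·Σ² = 5/84  (sign +1)
combine: 4πI² = 245·4/105·5/84 = 5/9
take √, sign +1: I = 0.21026104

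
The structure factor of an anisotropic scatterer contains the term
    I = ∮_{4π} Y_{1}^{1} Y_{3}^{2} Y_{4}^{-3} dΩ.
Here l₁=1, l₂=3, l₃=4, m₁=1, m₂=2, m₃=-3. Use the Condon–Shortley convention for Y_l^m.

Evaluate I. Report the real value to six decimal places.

-0.282095

Rules hold: Σm=0, L=8 even, 2≤4≤4.
N = 3·7·9 = 189
Δ = 0!·2!·6!/9! = 1/252
Racah Σ t=0..0: t=0:+1/36 = 1/36
⇒ 3j(1 3 4; 0 0 0)² = 4/63, sgn +1
Racah Σ t=0..0: t=0:+1/240 = 1/240
⇒ 3j(1 3 4; 1 2 -3)² = 1/12, sgn -1
4πI² = N·(3j₀)²·(3jₘ)² = 1/1
I = -1·√(1/4π) = -0.28209479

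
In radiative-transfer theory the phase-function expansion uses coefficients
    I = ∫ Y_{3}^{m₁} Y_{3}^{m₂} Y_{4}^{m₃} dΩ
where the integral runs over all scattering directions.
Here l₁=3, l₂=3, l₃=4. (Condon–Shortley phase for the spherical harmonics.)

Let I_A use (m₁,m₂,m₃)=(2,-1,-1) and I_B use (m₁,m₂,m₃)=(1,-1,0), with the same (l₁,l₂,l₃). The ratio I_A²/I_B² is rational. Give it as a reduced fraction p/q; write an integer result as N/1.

l's match ⇒ only the (l;m) 3-j factors differ between A and B.
A: triangle coeff Δ(3,3,4) = 1/34650; Σ_t [0,1]: t=0:+1/48 t=1:−1/144 = 1/72; (3j)²=16/693 [(3 3 4; 2 -1 -1)], sign=-1
B: triangle coeff Δ(3,3,4) = 1/34650; Σ_t [0,2]: t=0:+1/32 t=1:−1/36 t=2:+1/1152 = 5/1152; (3j)²=1/1386 [(3 3 4; 1 -1 0)], sign=+1
I_A²/I_B² = (16/693)/(1/1386) = 32/1

32/1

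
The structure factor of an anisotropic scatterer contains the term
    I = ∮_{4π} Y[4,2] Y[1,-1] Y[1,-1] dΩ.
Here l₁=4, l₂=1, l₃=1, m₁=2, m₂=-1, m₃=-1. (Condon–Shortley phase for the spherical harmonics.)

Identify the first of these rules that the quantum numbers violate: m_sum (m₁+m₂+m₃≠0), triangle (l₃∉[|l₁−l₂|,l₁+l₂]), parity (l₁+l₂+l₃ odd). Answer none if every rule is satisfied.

m₁+m₂+m₃ = 2 − 1 − 1 = 0  ✓
triangle: |4−1|=3 ≤ l₃=1 ≤ 4+1=5  ✗
parity: l₁+l₂+l₃ = 6 is even

triangle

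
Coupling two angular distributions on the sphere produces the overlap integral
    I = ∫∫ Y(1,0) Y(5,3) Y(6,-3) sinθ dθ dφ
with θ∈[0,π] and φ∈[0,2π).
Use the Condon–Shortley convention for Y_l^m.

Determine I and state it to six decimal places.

m-sum 0 ✓  L=12 even ✓  4≤6≤6 ✓
Π(2lᵢ+1) = 3×11×13 = 429
triangle coeff Δ(1,5,6) = 1/858
Σ_t [0,0]: t=0:+1/14400 = 1/14400
(3j)²=6/143 [(1 5 6; 0 0 0)], sign=+1
Σ_t [0,0]: t=0:+1/80640 = 1/80640
(3j)²=9/286 [(1 5 6; 0 3 -3)], sign=-1
⇒ 4πI² = 81/143
I = (-1)√(81/143/(4π)) = -0.21230956

-0.212310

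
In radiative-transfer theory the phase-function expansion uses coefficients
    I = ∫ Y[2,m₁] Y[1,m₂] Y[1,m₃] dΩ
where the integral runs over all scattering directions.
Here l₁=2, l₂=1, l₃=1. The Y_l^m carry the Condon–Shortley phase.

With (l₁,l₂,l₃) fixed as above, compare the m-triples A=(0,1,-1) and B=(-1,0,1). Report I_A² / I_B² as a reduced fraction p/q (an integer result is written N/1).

1/3

Same 2,1,1: normalisation and zero-m 3j drop out of the ratio.
A: Δ: 2! 2! 0! / 5! → 1/30; sum: t=2:+1/4 = 1/4; 3j²(2 1 1; 0 1 -1) = Δ·Π!·Σ² = 1/30  (sign +1)
B: Δ: 2! 2! 0! / 5! → 1/30; sum: t=1:−1/2 = -1/2; 3j²(2 1 1; -1 0 1) = Δ·Π!·Σ² = 1/10  (sign -1)
I_A²/I_B² = (1/30)/(1/10) = 1/3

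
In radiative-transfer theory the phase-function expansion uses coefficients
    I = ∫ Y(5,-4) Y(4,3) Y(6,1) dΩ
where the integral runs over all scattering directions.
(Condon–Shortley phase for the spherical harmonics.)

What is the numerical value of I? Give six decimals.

0.000000

Σlᵢ=15 odd — θ-integrand is odd under cosθ→−cosθ; I=0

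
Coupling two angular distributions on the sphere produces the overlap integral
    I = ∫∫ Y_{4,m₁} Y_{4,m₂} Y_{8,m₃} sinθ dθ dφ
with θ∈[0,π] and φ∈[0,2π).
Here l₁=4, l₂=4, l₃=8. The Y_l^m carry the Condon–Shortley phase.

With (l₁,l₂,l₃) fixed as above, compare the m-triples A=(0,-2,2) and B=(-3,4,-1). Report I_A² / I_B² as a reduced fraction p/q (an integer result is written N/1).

350/1

Shared (l₁,l₂,l₃)=(4,4,8): N and (l;000)² cancel in I_A²/I_B².
A: Δ = 0!·8!·8!/17! = 1/218790; Racah Σ t=0..0: t=0:+1/829440 = 1/829440; ⇒ 3j(4 4 8; 0 -2 2)² = 35/2431, sgn +1
B: Δ = 0!·8!·8!/17! = 1/218790; Racah Σ t=0..0: t=0:+1/203212800 = 1/203212800; ⇒ 3j(4 4 8; -3 4 -1)² = 1/24310, sgn -1
I_A²/I_B² = (35/2431)/(1/24310) = 350/1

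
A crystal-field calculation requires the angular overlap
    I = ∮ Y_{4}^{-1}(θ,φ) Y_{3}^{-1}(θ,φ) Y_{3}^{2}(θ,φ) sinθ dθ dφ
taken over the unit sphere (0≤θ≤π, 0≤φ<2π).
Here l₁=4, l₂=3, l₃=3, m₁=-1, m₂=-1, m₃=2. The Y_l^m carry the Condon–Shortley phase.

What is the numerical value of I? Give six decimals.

Checks pass: Σm=0; 10 even; l₃=3∈[1,7].
(2·4+1)(2·3+1)(2·3+1) = 441
Δ: 4! 4! 2! / 11! → 1/34650
sum: t=1:−1/72 t=2:+1/16 t=3:−1/72 = 5/144
3j²(4 3 3; 0 0 0) = Δ·Π!·Σ² = 2/77  (sign -1)
sum: t=1:−1/144 t=2:+1/48 = 1/72
3j²(4 3 3; -1 -1 2) = Δ·Π!·Σ² = 16/693  (sign -1)
combine: 4πI² = 441·2/77·16/693 = 32/121
take √, sign +1: I = 0.14506992

0.145070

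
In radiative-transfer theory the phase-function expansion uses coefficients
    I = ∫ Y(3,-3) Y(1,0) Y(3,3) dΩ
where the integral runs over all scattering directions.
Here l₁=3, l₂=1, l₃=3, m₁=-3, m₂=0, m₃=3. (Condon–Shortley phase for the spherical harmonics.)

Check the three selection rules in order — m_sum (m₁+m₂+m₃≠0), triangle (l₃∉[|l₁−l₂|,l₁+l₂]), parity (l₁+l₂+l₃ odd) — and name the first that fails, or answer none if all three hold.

parity

azimuthal sum: -3 + 0 + 3 = 0  ✓
2 ≤ 3 ≤ 4 (triangle on l)  ✓
L = 3 + 1 + 3 = 7 (odd)  ✗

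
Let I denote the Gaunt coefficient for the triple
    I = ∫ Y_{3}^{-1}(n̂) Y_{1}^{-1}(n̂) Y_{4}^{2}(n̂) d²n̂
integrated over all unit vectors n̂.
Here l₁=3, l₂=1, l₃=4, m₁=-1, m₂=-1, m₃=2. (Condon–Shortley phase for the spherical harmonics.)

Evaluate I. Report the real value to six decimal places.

m-sum 0 ✓  L=8 even ✓  2≤4≤4 ✓
Π(2lᵢ+1) = 7×3×9 = 189
triangle coeff Δ(3,1,4) = 1/252
Σ_t [0,0]: t=0:+1/36 = 1/36
(3j)²=4/63 [(3 1 4; 0 0 0)], sign=+1
Σ_t [0,0]: t=0:+1/96 = 1/96
(3j)²=5/84 [(3 1 4; -1 -1 2)], sign=+1
⇒ 4πI² = 5/7
I = (+1)√(5/7/(4π)) = 0.23841361

0.238414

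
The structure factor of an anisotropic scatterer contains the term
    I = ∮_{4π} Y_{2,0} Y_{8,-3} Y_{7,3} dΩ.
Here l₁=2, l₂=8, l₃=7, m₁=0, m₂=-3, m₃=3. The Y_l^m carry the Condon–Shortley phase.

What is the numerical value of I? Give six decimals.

0.000000

L=17 odd ⇒ parity kills the (l;000) factor ⇒ I = 0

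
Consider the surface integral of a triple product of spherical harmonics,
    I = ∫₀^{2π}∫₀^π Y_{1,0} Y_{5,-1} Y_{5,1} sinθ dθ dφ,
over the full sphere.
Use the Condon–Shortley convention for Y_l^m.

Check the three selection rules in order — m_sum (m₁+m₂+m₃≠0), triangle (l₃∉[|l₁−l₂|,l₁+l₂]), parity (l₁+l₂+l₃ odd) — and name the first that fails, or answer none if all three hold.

azimuthal sum: 0 − 1 + 1 = 0  ✓
4 ≤ 5 ≤ 6 (triangle on l)  ✓
L = 1 + 5 + 5 = 11 (odd)  ✗

parity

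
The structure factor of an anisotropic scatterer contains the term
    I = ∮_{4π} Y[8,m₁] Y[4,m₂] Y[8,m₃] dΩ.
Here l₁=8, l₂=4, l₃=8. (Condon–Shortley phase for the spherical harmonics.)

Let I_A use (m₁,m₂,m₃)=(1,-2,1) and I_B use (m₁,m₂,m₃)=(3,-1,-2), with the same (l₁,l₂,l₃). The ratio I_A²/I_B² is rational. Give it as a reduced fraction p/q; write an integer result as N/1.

12/11

l's match ⇒ only the (l;m) 3-j factors differ between A and B.
A: triangle coeff Δ(8,4,8) = 1/185175900; Σ_t [0,2]: t=0:+1/58060800 t=1:−1/18662400 t=2:+1/58060800 = -1/52254720; (3j)²=40/4199 [(8 4 8; 1 -2 1)], sign=+1
B: triangle coeff Δ(8,4,8) = 1/185175900; Σ_t [0,3]: t=0:+1/87091200 t=1:−1/23224320 t=2:+1/52254720 t=3:−1/1045094400 = -1/74649600; (3j)²=110/12597 [(8 4 8; 3 -1 -2)], sign=-1
I_A²/I_B² = (40/4199)/(110/12597) = 12/11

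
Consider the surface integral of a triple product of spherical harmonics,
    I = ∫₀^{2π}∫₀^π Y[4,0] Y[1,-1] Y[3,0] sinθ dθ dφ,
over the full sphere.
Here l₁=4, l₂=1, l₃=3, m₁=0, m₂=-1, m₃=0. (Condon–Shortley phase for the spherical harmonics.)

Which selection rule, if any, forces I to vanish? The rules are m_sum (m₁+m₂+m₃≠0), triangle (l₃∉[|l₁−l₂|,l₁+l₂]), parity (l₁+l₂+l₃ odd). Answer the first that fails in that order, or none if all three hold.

m_sum

m₁+m₂+m₃ = 0 − 1 + 0 = -1  ✗
triangle: |4−1|=3 ≤ l₃=3 ≤ 4+1=5
parity: l₁+l₂+l₃ = 8 is even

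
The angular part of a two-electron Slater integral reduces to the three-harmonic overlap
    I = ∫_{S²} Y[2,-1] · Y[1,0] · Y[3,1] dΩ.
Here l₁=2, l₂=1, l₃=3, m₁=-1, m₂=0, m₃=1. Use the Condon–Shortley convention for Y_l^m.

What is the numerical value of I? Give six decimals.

Rules hold: Σm=0, L=6 even, 1≤3≤3.
N = 5·3·7 = 105
Δ = 0!·4!·2!/7! = 1/105
Racah Σ t=0..0: t=0:+1/4 = 1/4
⇒ 3j(2 1 3; 0 0 0)² = 3/35, sgn -1
Racah Σ t=0..0: t=0:+1/6 = 1/6
⇒ 3j(2 1 3; -1 0 1)² = 8/105, sgn +1
4πI² = N·(3j₀)²·(3jₘ)² = 24/35
I = -1·√(0.685714/4π) = -0.23359668

-0.233597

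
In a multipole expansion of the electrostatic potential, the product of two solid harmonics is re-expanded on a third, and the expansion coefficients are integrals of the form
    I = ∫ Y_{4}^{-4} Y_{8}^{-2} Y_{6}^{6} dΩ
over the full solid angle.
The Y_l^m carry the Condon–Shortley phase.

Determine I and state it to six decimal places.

m-sum 0 ✓  L=18 even ✓  4≤6≤12 ✓
Π(2lᵢ+1) = 9×17×13 = 1989
triangle coeff Δ(4,8,6) = 1/23279256
Σ_t [2,4]: t=2:+1/1658880 t=3:−1/518400 t=4:+1/1658880 = -1/1382400
(3j)²=504/46189 [(4 8 6; 0 0 0)], sign=-1
Σ_t [6,6]: t=6:+1/5225472000 = 1/5225472000
(3j)²=1/12597 [(4 8 6; -4 -2 6)], sign=+1
⇒ 4πI² = 1512/877591
I = (-1)√(1512/877591/(4π)) = -0.01170914

-0.011709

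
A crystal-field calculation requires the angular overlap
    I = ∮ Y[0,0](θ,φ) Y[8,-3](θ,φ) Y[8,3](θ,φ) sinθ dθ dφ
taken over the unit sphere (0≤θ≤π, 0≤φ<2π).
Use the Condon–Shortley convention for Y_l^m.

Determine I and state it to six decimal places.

Rules hold: Σm=0, L=16 even, 8≤8≤8.
N = 1·17·17 = 289
Δ = 0!·0!·16!/17! = 1/17
Racah Σ t=0..0: t=0:+1/1625702400 = 1/1625702400
⇒ 3j(0 8 8; 0 0 0)² = 1/17, sgn +1
Racah Σ t=0..0: t=0:+1/4790016000 = 1/4790016000
⇒ 3j(0 8 8; 0 -3 3)² = 1/17, sgn -1
4πI² = N·(3j₀)²·(3jₘ)² = 1/1
I = -1·√(1/4π) = -0.28209479

-0.282095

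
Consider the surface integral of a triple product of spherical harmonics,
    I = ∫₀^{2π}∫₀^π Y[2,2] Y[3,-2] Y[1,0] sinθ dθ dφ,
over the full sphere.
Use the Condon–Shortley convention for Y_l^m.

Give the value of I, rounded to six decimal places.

Rules hold: Σm=0, L=6 even, 1≤1≤5.
N = 5·7·3 = 105
Δ = 4!·0!·2!/7! = 1/105
Racah Σ t=2..2: t=2:+1/4 = 1/4
⇒ 3j(2 3 1; 0 0 0)² = 3/35, sgn -1
Racah Σ t=0..0: t=0:+1/24 = 1/24
⇒ 3j(2 3 1; 2 -2 0)² = 1/21, sgn -1
4πI² = N·(3j₀)²·(3jₘ)² = 3/7
I = +1·√(0.428571/4π) = 0.18467439

0.184674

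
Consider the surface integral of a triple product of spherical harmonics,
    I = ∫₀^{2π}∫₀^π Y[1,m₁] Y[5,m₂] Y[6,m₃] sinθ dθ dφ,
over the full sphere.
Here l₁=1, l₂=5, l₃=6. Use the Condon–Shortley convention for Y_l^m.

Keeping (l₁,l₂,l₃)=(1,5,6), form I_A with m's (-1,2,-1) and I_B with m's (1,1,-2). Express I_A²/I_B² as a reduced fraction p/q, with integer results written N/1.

Same 1,5,6: normalisation and zero-m 3j drop out of the ratio.
A: Δ: 0! 2! 10! / 13! → 1/858; sum: t=0:+1/60480 = 1/60480; 3j²(1 5 6; -1 2 -1) = Δ·Π!·Σ² = 5/429  (sign -1)
B: Δ: 0! 2! 10! / 13! → 1/858; sum: t=0:+1/34560 = 1/34560; 3j²(1 5 6; 1 1 -2) = Δ·Π!·Σ² = 14/429  (sign +1)
I_A²/I_B² = (5/429)/(14/429) = 5/14

5/14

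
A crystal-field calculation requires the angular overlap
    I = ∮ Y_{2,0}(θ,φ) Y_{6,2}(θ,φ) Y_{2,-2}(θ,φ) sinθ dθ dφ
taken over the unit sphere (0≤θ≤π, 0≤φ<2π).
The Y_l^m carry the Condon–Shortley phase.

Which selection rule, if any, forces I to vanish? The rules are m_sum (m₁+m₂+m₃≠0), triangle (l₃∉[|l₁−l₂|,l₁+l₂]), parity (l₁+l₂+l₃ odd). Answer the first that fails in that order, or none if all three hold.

m₁+m₂+m₃ = 0 + 2 − 2 = 0  ✓
triangle: |2−6|=4 ≤ l₃=2 ≤ 2+6=8  ✗
parity: l₁+l₂+l₃ = 10 is even

triangle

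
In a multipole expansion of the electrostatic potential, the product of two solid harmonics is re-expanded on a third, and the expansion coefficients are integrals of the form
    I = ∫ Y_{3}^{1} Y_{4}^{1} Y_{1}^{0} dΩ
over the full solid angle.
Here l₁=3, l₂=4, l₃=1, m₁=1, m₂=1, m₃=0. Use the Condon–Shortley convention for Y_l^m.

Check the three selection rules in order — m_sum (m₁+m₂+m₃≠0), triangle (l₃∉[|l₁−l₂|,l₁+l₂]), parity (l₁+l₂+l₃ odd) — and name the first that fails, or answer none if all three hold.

m_sum

Σmᵢ = 2  ✗
l₃∈[|l₁−l₂|,l₁+l₂]=[1,7], have l₃=1
Σlᵢ = 8 ⇒ even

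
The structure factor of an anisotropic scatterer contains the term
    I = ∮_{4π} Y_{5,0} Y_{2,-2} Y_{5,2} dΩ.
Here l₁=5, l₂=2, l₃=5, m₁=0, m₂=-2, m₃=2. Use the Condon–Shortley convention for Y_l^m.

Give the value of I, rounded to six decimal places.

-0.191372

m-sum 0 ✓  L=12 even ✓  3≤5≤7 ✓
Π(2lᵢ+1) = 11×5×11 = 605
triangle coeff Δ(5,2,5) = 1/38610
Σ_t [0,2]: t=0:+1/2880 t=1:−1/576 t=2:+1/2880 = -1/960
(3j)²=10/429 [(5 2 5; 0 0 0)], sign=+1
Σ_t [0,0]: t=0:+1/2880 = 1/2880
(3j)²=14/429 [(5 2 5; 0 -2 2)], sign=-1
⇒ 4πI² = 700/1521
I = (-1)√(700/1521/(4π)) = -0.19137248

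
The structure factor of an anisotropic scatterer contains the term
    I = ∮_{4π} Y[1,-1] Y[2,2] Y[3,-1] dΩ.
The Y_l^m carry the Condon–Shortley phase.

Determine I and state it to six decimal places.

m-sum 0 ✓  L=6 even ✓  1≤3≤3 ✓
Π(2lᵢ+1) = 3×5×7 = 105
triangle coeff Δ(1,2,3) = 1/105
Σ_t [0,0]: t=0:+1/4 = 1/4
(3j)²=3/35 [(1 2 3; 0 0 0)], sign=-1
Σ_t [0,0]: t=0:+1/48 = 1/48
(3j)²=1/105 [(1 2 3; -1 2 -1)], sign=+1
⇒ 4πI² = 3/35
I = (-1)√(3/35/(4π)) = -0.08258890

-0.082589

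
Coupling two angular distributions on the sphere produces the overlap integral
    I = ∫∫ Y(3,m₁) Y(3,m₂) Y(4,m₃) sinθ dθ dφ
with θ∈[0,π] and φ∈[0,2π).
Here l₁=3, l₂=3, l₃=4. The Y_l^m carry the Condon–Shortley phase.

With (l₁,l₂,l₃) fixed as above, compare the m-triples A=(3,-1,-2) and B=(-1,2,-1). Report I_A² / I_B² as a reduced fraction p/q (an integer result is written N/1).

27/16

Shared (l₁,l₂,l₃)=(3,3,4): N and (l;000)² cancel in I_A²/I_B².
A: Δ = 2!·4!·4!/11! = 1/34650; Racah Σ t=0..0: t=0:+1/192 = 1/192; ⇒ 3j(3 3 4; 3 -1 -2)² = 3/77, sgn +1
B: Δ = 2!·4!·4!/11! = 1/34650; Racah Σ t=1..2: t=1:−1/144 t=2:+1/48 = 1/72; ⇒ 3j(3 3 4; -1 2 -1)² = 16/693, sgn -1
I_A²/I_B² = (3/77)/(16/693) = 27/16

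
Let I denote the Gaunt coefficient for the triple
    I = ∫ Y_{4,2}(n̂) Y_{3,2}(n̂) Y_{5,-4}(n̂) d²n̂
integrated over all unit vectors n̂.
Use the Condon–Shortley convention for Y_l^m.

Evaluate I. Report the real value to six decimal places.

Checks pass: Σm=0; 12 even; l₃=5∈[1,7].
(2·4+1)(2·3+1)(2·5+1) = 693
Δ: 2! 6! 4! / 13! → 1/180180
sum: t=0:+1/576 t=1:−1/144 t=2:+1/576 = -1/288
3j²(4 3 5; 0 0 0) = Δ·Π!·Σ² = 20/1001  (sign +1)
sum: t=1:−1/2880 t=2:+1/8640 = -1/4320
3j²(4 3 5; 2 2 -4) = Δ·Π!·Σ² = 8/429  (sign +1)
combine: 4πI² = 693·20/1001·8/429 = 480/1859
take √, sign +1: I = 0.14334284

0.143343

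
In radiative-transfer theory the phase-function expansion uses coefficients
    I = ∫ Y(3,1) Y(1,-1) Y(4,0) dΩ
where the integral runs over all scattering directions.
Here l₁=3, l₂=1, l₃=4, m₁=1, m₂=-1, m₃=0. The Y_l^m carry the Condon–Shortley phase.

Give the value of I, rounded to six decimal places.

Rules hold: Σm=0, L=8 even, 2≤4≤4.
N = 7·3·9 = 189
Δ = 0!·6!·2!/9! = 1/252
Racah Σ t=0..0: t=0:+1/36 = 1/36
⇒ 3j(3 1 4; 0 0 0)² = 4/63, sgn +1
Racah Σ t=0..0: t=0:+1/96 = 1/96
⇒ 3j(3 1 4; 1 -1 0)² = 1/42, sgn +1
4πI² = N·(3j₀)²·(3jₘ)² = 2/7
I = +1·√(0.285714/4π) = 0.15078601

0.150786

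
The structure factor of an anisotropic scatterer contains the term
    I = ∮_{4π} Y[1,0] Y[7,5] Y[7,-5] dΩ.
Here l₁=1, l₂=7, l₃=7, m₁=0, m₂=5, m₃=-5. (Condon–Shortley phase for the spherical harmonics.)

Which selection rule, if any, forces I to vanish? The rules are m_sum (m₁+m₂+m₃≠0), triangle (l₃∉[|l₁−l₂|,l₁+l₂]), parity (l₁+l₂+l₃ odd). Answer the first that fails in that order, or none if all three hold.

Σmᵢ = 0  ✓
l₃∈[|l₁−l₂|,l₁+l₂]=[6,8], have l₃=7  ✓
Σlᵢ = 15 ⇒ odd  ✗

parity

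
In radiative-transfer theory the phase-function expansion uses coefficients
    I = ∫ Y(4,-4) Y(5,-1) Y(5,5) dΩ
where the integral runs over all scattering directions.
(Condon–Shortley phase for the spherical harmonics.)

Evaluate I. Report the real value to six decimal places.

-0.075170

Rules hold: Σm=0, L=14 even, 1≤5≤9.
N = 9·11·11 = 1089
Δ = 4!·4!·6!/15! = 1/3153150
Racah Σ t=0..4: t=0:+1/69120 t=1:−1/1728 t=2:+1/576 t=3:−1/1728 t=4:+1/69120 = 7/11520
⇒ 3j(4 5 5; 0 0 0)² = 2/143, sgn -1
Racah Σ t=4..4: t=4:+1/414720 = 1/414720
⇒ 3j(4 5 5; -4 -1 5)² = 2/429, sgn +1
4πI² = N·(3j₀)²·(3jₘ)² = 12/169
I = -1·√(0.0710059/4π) = -0.07516962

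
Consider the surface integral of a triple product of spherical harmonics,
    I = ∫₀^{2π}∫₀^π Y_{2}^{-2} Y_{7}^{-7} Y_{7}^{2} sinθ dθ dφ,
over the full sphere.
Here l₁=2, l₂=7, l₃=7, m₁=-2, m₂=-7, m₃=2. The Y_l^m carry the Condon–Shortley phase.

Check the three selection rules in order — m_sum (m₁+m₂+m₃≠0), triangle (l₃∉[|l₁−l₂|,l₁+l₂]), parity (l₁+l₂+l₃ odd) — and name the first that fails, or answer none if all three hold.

m_sum

azimuthal sum: -2 − 7 + 2 = -7  ✗
5 ≤ 7 ≤ 9 (triangle on l)
L = 2 + 7 + 7 = 16 (even)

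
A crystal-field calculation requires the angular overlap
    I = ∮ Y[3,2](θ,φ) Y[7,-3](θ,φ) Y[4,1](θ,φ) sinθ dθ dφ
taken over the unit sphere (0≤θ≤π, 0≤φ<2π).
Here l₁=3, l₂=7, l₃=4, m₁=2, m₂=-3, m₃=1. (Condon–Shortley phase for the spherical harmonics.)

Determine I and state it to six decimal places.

-0.213926

Rules hold: Σm=0, L=14 even, 4≤4≤10.
N = 7·15·9 = 945
Δ = 6!·0!·8!/15! = 1/45045
Racah Σ t=3..3: t=3:−1/20736 = -1/20736
⇒ 3j(3 7 4; 0 0 0)² = 35/1287, sgn -1
Racah Σ t=1..1: t=1:−1/86400 = -1/86400
⇒ 3j(3 7 4; 2 -3 1)² = 16/715, sgn +1
4πI² = N·(3j₀)²·(3jₘ)² = 11760/20449
I = -1·√(0.575089/4π) = -0.21392557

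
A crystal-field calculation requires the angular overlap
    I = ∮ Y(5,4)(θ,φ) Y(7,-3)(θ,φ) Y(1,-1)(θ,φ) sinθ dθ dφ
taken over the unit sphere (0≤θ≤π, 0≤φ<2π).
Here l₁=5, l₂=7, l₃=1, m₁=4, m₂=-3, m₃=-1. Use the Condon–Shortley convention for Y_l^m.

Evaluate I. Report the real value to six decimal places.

triangle: need 2≤l₃≤12, have 1; I=0

0.000000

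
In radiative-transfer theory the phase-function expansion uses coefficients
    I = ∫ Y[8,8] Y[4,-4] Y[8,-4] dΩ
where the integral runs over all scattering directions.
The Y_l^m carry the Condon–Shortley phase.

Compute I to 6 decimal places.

Rules hold: Σm=0, L=20 even, 4≤8≤12.
N = 17·9·17 = 2601
Δ = 4!·12!·4!/21! = 1/185175900
Racah Σ t=0..4: t=0:+1/557383680 t=1:−1/21772800 t=2:+1/8294400 t=3:−1/21772800 t=4:+1/557383680 = 1/30965760
⇒ 3j(8 4 8; 0 0 0)² = 36/4199, sgn +1
Racah Σ t=0..0: t=0:+1/275904921600 = 1/275904921600
⇒ 3j(8 4 8; 8 -4 -4)² = 2/2907, sgn +1
4πI² = N·(3j₀)²·(3jₘ)² = 72/4693
I = +1·√(0.015342/4π) = 0.03494106

0.034941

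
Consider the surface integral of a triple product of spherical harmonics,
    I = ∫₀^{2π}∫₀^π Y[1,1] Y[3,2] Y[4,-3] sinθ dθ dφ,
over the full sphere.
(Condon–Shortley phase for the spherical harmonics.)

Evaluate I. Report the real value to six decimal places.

-0.282095

m-sum 0 ✓  L=8 even ✓  2≤4≤4 ✓
Π(2lᵢ+1) = 3×7×9 = 189
triangle coeff Δ(1,3,4) = 1/252
Σ_t [0,0]: t=0:+1/36 = 1/36
(3j)²=4/63 [(1 3 4; 0 0 0)], sign=+1
Σ_t [0,0]: t=0:+1/240 = 1/240
(3j)²=1/12 [(1 3 4; 1 2 -3)], sign=-1
⇒ 4πI² = 1/1
I = (-1)√(1/1/(4π)) = -0.28209479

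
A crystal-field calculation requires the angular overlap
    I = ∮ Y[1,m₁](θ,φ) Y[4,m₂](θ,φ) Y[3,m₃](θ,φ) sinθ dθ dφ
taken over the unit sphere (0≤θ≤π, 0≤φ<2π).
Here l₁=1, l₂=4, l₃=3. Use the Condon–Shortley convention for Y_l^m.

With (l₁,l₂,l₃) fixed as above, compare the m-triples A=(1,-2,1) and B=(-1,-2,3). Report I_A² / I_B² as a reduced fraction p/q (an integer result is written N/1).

15/1

l's match ⇒ only the (l;m) 3-j factors differ between A and B.
A: triangle coeff Δ(1,4,3) = 1/252; Σ_t [0,0]: t=0:+1/96 = 1/96; (3j)²=5/84 [(1 4 3; 1 -2 1)], sign=+1
B: triangle coeff Δ(1,4,3) = 1/252; Σ_t [2,2]: t=2:+1/1440 = 1/1440; (3j)²=1/252 [(1 4 3; -1 -2 3)], sign=+1
I_A²/I_B² = (5/84)/(1/252) = 15/1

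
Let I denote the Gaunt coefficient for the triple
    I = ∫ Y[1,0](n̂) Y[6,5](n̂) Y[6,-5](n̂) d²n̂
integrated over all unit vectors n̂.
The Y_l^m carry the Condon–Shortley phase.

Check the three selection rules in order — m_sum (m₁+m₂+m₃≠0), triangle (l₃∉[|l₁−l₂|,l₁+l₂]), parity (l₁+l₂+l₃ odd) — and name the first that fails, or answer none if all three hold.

parity

azimuthal sum: 0 + 5 − 5 = 0  ✓
5 ≤ 6 ≤ 7 (triangle on l)  ✓
L = 1 + 6 + 6 = 13 (odd)  ✗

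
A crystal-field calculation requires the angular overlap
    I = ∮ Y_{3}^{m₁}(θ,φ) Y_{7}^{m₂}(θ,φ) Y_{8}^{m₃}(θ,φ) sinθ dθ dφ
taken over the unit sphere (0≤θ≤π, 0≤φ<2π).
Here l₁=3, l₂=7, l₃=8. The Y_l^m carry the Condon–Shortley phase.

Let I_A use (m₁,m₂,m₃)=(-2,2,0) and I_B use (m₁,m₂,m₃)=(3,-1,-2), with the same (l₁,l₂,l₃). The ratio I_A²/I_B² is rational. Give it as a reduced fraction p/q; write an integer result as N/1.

121/140

Shared (l₁,l₂,l₃)=(3,7,8): N and (l;000)² cancel in I_A²/I_B².
A: Δ = 2!·4!·12!/19! = 1/5290740; Racah Σ t=1..2: t=1:−1/23224320 t=2:+1/7257600 = 11/116121600; ⇒ 3j(3 7 8; -2 2 0)² = 121/8398, sgn +1
B: Δ = 2!·4!·12!/19! = 1/5290740; Racah Σ t=0..0: t=0:+1/24883200 = 1/24883200; ⇒ 3j(3 7 8; 3 -1 -2)² = 70/4199, sgn +1
I_A²/I_B² = (121/8398)/(70/4199) = 121/140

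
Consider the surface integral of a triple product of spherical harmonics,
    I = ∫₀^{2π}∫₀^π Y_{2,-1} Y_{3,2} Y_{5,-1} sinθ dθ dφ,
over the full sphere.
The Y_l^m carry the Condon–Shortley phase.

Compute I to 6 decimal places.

m-sum 0 ✓  L=10 even ✓  1≤5≤5 ✓
Π(2lᵢ+1) = 5×7×11 = 385
triangle coeff Δ(2,3,5) = 1/2310
Σ_t [0,0]: t=0:+1/144 = 1/144
(3j)²=10/231 [(2 3 5; 0 0 0)], sign=-1
Σ_t [0,0]: t=0:+1/720 = 1/720
(3j)²=4/385 [(2 3 5; -1 2 -1)], sign=+1
⇒ 4πI² = 40/231
I = (-1)√(40/231/(4π)) = -0.11738675

-0.117387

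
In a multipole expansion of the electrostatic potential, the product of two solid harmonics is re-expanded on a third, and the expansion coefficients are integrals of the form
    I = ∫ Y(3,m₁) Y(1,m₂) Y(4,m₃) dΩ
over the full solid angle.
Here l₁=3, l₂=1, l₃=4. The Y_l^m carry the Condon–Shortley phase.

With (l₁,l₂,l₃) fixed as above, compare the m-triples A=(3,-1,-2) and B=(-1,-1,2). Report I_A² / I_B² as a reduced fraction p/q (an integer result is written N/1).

1/15

l's match ⇒ only the (l;m) 3-j factors differ between A and B.
A: triangle coeff Δ(3,1,4) = 1/252; Σ_t [0,0]: t=0:+1/1440 = 1/1440; (3j)²=1/252 [(3 1 4; 3 -1 -2)], sign=+1
B: triangle coeff Δ(3,1,4) = 1/252; Σ_t [0,0]: t=0:+1/96 = 1/96; (3j)²=5/84 [(3 1 4; -1 -1 2)], sign=+1
I_A²/I_B² = (1/252)/(5/84) = 1/15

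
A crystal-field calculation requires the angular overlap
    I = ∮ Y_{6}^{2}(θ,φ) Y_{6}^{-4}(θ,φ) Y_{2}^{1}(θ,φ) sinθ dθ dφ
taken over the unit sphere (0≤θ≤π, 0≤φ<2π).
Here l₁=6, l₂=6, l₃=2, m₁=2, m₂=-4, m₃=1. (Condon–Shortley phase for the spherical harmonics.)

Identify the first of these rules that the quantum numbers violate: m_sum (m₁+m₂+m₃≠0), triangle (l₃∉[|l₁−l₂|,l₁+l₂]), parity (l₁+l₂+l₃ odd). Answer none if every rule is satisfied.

azimuthal sum: 2 − 4 + 1 = -1  ✗
0 ≤ 2 ≤ 12 (triangle on l)
L = 6 + 6 + 2 = 14 (even)

m_sum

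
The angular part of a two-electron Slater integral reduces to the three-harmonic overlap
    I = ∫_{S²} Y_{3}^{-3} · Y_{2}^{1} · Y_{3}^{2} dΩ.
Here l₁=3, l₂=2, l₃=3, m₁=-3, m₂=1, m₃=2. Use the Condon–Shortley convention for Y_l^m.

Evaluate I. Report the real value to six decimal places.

-0.210261

Rules hold: Σm=0, L=8 even, 1≤3≤5.
N = 7·5·7 = 245
Δ = 2!·4!·2!/9! = 1/3780
Racah Σ t=0..2: t=0:+1/24 t=1:−1/4 t=2:+1/24 = -1/6
⇒ 3j(3 2 3; 0 0 0)² = 4/105, sgn +1
Racah Σ t=2..2: t=2:+1/48 = 1/48
⇒ 3j(3 2 3; -3 1 2)² = 5/84, sgn -1
4πI² = N·(3j₀)²·(3jₘ)² = 5/9
I = -1·√(0.555556/4π) = -0.21026104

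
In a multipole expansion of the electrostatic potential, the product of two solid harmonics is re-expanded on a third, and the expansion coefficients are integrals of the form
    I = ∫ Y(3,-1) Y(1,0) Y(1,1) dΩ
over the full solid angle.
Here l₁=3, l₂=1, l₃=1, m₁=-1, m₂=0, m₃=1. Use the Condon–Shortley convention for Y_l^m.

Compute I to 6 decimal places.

0.000000

|3−1|≤1≤3+1 violated ⇒ I = 0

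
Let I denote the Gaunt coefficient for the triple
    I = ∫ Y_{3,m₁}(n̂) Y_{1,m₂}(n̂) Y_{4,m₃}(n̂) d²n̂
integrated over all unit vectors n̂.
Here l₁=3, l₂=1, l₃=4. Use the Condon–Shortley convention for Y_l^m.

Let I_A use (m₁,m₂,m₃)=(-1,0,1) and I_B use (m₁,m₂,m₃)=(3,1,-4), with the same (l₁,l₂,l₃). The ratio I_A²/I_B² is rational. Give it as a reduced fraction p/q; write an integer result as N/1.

15/28

l's match ⇒ only the (l;m) 3-j factors differ between A and B.
A: triangle coeff Δ(3,1,4) = 1/252; Σ_t [0,0]: t=0:+1/48 = 1/48; (3j)²=5/84 [(3 1 4; -1 0 1)], sign=-1
B: triangle coeff Δ(3,1,4) = 1/252; Σ_t [0,0]: t=0:+1/1440 = 1/1440; (3j)²=1/9 [(3 1 4; 3 1 -4)], sign=+1
I_A²/I_B² = (5/84)/(1/9) = 15/28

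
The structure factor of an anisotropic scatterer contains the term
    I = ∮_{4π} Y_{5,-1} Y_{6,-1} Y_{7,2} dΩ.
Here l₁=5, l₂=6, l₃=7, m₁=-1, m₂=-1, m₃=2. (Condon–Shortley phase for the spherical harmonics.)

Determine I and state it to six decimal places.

0.118315

Checks pass: Σm=0; 18 even; l₃=7∈[1,11].
(2·5+1)(2·6+1)(2·7+1) = 2145
Δ: 4! 6! 8! / 19! → 1/174594420
sum: t=0:+1/4147200 t=1:−1/207360 t=2:+1/82944 t=3:−1/207360 t=4:+1/4147200 = 1/345600
3j²(5 6 7; 0 0 0) = Δ·Π!·Σ² = 420/46189  (sign -1)
sum: t=0:+1/12441600 t=1:−1/414720 t=2:+1/138240 t=3:−1/311040 t=4:+1/5806080 = 1/537600
3j²(5 6 7; -1 -1 2) = Δ·Π!·Σ² = 2916/323323  (sign -1)
combine: 4πI² = 2145·420/46189·2916/323323 = 2624400/14919047
take √, sign +1: I = 0.11831493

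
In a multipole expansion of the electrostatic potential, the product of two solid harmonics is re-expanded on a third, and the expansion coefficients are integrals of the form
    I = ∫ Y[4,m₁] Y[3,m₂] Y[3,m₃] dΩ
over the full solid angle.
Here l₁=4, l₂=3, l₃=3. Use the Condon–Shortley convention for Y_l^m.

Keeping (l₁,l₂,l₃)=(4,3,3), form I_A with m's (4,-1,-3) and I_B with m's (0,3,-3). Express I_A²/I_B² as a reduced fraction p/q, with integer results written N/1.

Shared (l₁,l₂,l₃)=(4,3,3): N and (l;000)² cancel in I_A²/I_B².
A: Δ = 4!·4!·2!/11! = 1/34650; Racah Σ t=0..0: t=0:+1/1152 = 1/1152; ⇒ 3j(4 3 3; 4 -1 -3)² = 1/33, sgn +1
B: Δ = 4!·4!·2!/11! = 1/34650; Racah Σ t=4..4: t=4:+1/1152 = 1/1152; ⇒ 3j(4 3 3; 0 3 -3)² = 1/154, sgn +1
I_A²/I_B² = (1/33)/(1/154) = 14/3

14/3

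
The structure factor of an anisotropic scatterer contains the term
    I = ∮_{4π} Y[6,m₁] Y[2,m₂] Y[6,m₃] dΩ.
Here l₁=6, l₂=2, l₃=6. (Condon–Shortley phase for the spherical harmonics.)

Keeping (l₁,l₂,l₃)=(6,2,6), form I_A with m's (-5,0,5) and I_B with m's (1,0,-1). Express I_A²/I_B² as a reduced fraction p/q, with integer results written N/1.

Same 6,2,6: normalisation and zero-m 3j drop out of the ratio.
A: Δ: 2! 10! 2! / 15! → 1/90090; sum: t=1:−1/3628800 t=2:+1/1451520 = 1/2419200; 3j²(6 2 6; -5 0 5) = Δ·Π!·Σ² = 11/910  (sign -1)
B: Δ: 2! 10! 2! / 15! → 1/90090; sum: t=0:+1/57600 t=1:−1/17280 t=2:+1/120960 = -13/403200; 3j²(6 2 6; 1 0 -1) = Δ·Π!·Σ² = 13/770  (sign +1)
I_A²/I_B² = (11/910)/(13/770) = 121/169

121/169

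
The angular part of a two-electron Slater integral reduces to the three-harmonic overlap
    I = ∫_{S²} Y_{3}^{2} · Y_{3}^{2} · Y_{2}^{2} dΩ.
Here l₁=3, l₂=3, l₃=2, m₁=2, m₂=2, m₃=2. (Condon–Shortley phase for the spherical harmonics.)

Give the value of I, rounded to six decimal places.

m-sum = 2 + 2 + 2 = 6 ≠ 0 ⇒ I = 0

0.000000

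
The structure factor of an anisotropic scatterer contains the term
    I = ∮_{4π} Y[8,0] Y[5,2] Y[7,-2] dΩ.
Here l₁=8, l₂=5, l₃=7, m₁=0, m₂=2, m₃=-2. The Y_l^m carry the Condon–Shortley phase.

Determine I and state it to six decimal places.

-0.116608

Checks pass: Σm=0; 20 even; l₃=7∈[3,13].
(2·8+1)(2·5+1)(2·7+1) = 2805
Δ: 6! 10! 4! / 21! → 1/814773960
sum: t=1:−1/87091200 t=2:+1/4976640 t=3:−1/2073600 t=4:+1/4976640 t=5:−1/87091200 = -1/9676800
3j²(8 5 7; 0 0 0) = Δ·Π!·Σ² = 360/46189  (sign +1)
sum: t=3:−1/12441600 t=4:+1/4976640 t=5:−1/14515200 t=6:+1/348364800 = 19/348364800
3j²(8 5 7; 0 2 -2) = Δ·Π!·Σ² = 19/2431  (sign -1)
combine: 4πI² = 2805·360/46189·19/2431 = 5400/31603
take √, sign -1: I = -0.11660785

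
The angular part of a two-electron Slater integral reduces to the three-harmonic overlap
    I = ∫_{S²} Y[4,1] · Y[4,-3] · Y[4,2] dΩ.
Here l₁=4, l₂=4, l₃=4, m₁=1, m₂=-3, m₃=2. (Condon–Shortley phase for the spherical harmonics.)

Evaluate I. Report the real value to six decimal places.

Rules hold: Σm=0, L=12 even, 0≤4≤8.
N = 9·9·9 = 729
Δ = 4!·4!·4!/13! = 1/450450
Racah Σ t=0..4: t=0:+1/13824 t=1:−1/216 t=2:+1/64 t=3:−1/216 t=4:+1/13824 = 5/768
⇒ 3j(4 4 4; 0 0 0)² = 18/1001, sgn +1
Racah Σ t=0..1: t=0:+1/864 t=1:−1/576 = -1/1728
⇒ 3j(4 4 4; 1 -3 2)² = 5/1287, sgn -1
4πI² = N·(3j₀)²·(3jₘ)² = 7290/143143
I = -1·√(0.0509281/4π) = -0.06366105

-0.063661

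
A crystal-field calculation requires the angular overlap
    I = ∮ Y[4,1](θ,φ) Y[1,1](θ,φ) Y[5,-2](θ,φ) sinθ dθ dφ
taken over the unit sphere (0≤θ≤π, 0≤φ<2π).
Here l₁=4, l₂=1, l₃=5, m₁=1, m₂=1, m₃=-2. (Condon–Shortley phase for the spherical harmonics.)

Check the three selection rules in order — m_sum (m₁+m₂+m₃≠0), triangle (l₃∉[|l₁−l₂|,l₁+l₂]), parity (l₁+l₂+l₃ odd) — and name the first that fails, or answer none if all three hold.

none

azimuthal sum: 1 + 1 − 2 = 0  ✓
3 ≤ 5 ≤ 5 (triangle on l)  ✓
L = 4 + 1 + 5 = 10 (even)  ✓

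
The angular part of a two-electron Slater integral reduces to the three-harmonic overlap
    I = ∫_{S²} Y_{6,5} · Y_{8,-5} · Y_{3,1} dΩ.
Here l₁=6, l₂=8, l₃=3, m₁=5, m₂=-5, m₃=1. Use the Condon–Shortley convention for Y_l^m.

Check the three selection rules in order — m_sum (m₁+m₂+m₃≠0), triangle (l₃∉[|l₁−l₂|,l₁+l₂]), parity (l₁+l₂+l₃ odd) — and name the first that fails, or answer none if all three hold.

azimuthal sum: 5 − 5 + 1 = 1  ✗
2 ≤ 3 ≤ 14 (triangle on l)
L = 6 + 8 + 3 = 17 (odd)

m_sum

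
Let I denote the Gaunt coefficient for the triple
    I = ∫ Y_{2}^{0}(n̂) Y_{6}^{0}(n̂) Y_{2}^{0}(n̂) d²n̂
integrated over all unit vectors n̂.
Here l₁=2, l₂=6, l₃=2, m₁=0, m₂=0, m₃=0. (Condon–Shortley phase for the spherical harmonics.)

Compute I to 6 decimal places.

l₃=2 ∉ [4,8] — triangle fails ⇒ I = 0

0.000000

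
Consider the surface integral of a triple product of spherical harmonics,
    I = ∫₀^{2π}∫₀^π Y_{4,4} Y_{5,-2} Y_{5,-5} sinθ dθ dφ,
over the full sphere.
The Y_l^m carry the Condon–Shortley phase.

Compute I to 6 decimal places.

0.000000

4 − 2 − 5 = -3 ≠ 0: azimuthal integral kills it; I = 0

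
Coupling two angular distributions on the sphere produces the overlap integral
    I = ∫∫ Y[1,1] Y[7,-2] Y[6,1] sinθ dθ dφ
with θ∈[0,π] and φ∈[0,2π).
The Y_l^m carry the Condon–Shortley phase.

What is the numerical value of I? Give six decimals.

0.209937

Checks pass: Σm=0; 14 even; l₃=6∈[6,8].
(2·1+1)(2·7+1)(2·6+1) = 585
Δ: 2! 0! 12! / 15! → 1/1365
sum: t=1:−1/518400 = -1/518400
3j²(1 7 6; 0 0 0) = Δ·Π!·Σ² = 7/195  (sign -1)
sum: t=0:+1/1209600 = 1/1209600
3j²(1 7 6; 1 -2 1) = Δ·Π!·Σ² = 12/455  (sign -1)
combine: 4πI² = 585·7/195·12/455 = 36/65
take √, sign +1: I = 0.20993732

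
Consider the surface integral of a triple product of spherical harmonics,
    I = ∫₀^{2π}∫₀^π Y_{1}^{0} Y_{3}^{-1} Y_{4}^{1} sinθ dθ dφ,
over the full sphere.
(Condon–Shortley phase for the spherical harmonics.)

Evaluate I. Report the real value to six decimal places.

-0.238414

m-sum 0 ✓  L=8 even ✓  2≤4≤4 ✓
Π(2lᵢ+1) = 3×7×9 = 189
triangle coeff Δ(1,3,4) = 1/252
Σ_t [0,0]: t=0:+1/36 = 1/36
(3j)²=4/63 [(1 3 4; 0 0 0)], sign=+1
Σ_t [0,0]: t=0:+1/48 = 1/48
(3j)²=5/84 [(1 3 4; 0 -1 1)], sign=-1
⇒ 4πI² = 5/7
I = (-1)√(5/7/(4π)) = -0.23841361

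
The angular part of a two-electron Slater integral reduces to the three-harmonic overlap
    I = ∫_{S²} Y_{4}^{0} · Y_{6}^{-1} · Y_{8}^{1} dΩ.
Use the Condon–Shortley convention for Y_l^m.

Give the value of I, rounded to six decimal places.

-0.117331

Checks pass: Σm=0; 18 even; l₃=8∈[2,10].
(2·4+1)(2·6+1)(2·8+1) = 1989
Δ: 2! 6! 10! / 19! → 1/23279256
sum: t=0:+1/1658880 t=1:−1/518400 t=2:+1/1658880 = -1/1382400
3j²(4 6 8; 0 0 0) = Δ·Π!·Σ² = 504/46189  (sign -1)
sum: t=0:+1/1382400 t=1:−1/622080 t=2:+1/2903040 = -47/87091200
3j²(4 6 8; 0 -1 1) = Δ·Π!·Σ² = 2209/277134  (sign +1)
combine: 4πI² = 1989·504/46189·2209/277134 = 1670004/9653501
take √, sign -1: I = -0.11733063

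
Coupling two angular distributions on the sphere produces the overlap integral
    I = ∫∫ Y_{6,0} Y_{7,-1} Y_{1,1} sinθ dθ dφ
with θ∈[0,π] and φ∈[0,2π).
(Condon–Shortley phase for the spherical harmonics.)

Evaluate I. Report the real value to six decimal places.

-0.185147

m-sum 0 ✓  L=14 even ✓  1≤1≤13 ✓
Π(2lᵢ+1) = 13×15×3 = 585
triangle coeff Δ(6,7,1) = 1/1365
Σ_t [6,6]: t=6:+1/518400 = 1/518400
(3j)²=7/195 [(6 7 1; 0 0 0)], sign=-1
Σ_t [6,6]: t=6:+1/1036800 = 1/1036800
(3j)²=4/195 [(6 7 1; 0 -1 1)], sign=+1
⇒ 4πI² = 28/65
I = (-1)√(28/65/(4π)) = -0.18514731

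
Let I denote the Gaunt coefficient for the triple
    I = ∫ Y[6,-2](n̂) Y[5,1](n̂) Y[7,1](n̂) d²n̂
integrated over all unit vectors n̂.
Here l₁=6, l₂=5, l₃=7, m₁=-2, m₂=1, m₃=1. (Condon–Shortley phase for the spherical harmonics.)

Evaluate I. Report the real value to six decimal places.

Rules hold: Σm=0, L=18 even, 1≤7≤11.
N = 13·11·15 = 2145
Δ = 4!·8!·6!/19! = 1/174594420
Racah Σ t=0..4: t=0:+1/4147200 t=1:−1/207360 t=2:+1/82944 t=3:−1/207360 t=4:+1/4147200 = 1/345600
⇒ 3j(6 5 7; 0 0 0)² = 420/46189, sgn -1
Racah Σ t=0..4: t=0:+1/696729600 t=1:−1/3628800 t=2:+1/276480 t=3:−1/155520 t=4:+1/663552 = -367/232243200
⇒ 3j(6 5 7; -2 1 1)² = 134689/19399380, sgn -1
4πI² = N·(3j₀)²·(3jₘ)² = 2020335/14919047
I = +1·√(0.13542/4π) = 0.10380929

0.103809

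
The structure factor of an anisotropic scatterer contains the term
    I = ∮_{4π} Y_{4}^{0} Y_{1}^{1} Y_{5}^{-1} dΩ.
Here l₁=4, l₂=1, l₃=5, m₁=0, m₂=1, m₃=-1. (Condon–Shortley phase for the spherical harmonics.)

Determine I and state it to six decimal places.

-0.190188

Checks pass: Σm=0; 10 even; l₃=5∈[3,5].
(2·4+1)(2·1+1)(2·5+1) = 297
Δ: 0! 8! 2! / 11! → 1/495
sum: t=0:+1/576 = 1/576
3j²(4 1 5; 0 0 0) = Δ·Π!·Σ² = 5/99  (sign -1)
sum: t=0:+1/1152 = 1/1152
3j²(4 1 5; 0 1 -1) = Δ·Π!·Σ² = 1/33  (sign +1)
combine: 4πI² = 297·5/99·1/33 = 5/11
take √, sign -1: I = -0.19018827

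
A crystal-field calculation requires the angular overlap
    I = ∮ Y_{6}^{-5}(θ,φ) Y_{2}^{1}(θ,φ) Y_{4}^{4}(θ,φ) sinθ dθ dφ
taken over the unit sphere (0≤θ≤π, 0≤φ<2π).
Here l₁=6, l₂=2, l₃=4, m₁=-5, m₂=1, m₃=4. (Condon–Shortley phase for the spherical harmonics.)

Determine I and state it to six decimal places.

Rules hold: Σm=0, L=12 even, 4≤4≤8.
N = 13·5·9 = 585
Δ = 4!·8!·0!/13! = 1/6435
Racah Σ t=2..2: t=2:+1/2304 = 1/2304
⇒ 3j(6 2 4; 0 0 0)² = 5/143, sgn +1
Racah Σ t=3..3: t=3:−1/241920 = -1/241920
⇒ 3j(6 2 4; -5 1 4)² = 1/39, sgn -1
4πI² = N·(3j₀)²·(3jₘ)² = 75/143
I = -1·√(0.524476/4π) = -0.20429497

-0.204295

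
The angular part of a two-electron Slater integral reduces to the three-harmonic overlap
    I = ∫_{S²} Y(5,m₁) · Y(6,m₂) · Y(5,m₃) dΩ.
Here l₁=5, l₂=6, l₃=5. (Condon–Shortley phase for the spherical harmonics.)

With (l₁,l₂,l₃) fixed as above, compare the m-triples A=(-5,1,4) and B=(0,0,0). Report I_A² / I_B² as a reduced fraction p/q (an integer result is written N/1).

Shared (l₁,l₂,l₃)=(5,6,5): N and (l;000)² cancel in I_A²/I_B².
A: Δ = 6!·4!·6!/17! = 1/28588560; Racah Σ t=6..6: t=6:+1/2073600 = 1/2073600; ⇒ 3j(5 6 5; -5 1 4)² = 63/9724, sgn -1
B: Δ = 6!·4!·6!/17! = 1/28588560; Racah Σ t=1..5: t=1:−1/345600 t=2:+1/13824 t=3:−1/5184 t=4:+1/13824 t=5:−1/345600 = -7/129600; ⇒ 3j(5 6 5; 0 0 0)² = 80/7293, sgn +1
I_A²/I_B² = (63/9724)/(80/7293) = 189/320

189/320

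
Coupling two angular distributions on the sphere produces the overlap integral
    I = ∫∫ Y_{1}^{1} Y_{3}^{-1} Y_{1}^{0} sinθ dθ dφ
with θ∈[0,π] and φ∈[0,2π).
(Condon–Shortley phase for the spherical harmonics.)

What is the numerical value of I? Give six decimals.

0.000000

triangle: need 2≤l₃≤4, have 1; I=0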